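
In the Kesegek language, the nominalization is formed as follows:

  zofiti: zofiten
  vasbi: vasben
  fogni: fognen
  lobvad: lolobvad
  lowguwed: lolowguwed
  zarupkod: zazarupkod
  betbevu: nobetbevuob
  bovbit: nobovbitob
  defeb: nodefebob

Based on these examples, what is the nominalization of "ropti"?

ropten

"ropti" ends in -i. The stems ending in -i (zofiti → zofiten, vasbi → vasben, fogni → fognen) drop the final letter and add -en.
The other patterns: stems ending in -d repeat the first consonant+vowel as a prefix; stems ending in -b, -t or -u add no- … -ob around the stem.
So ropti → ropten.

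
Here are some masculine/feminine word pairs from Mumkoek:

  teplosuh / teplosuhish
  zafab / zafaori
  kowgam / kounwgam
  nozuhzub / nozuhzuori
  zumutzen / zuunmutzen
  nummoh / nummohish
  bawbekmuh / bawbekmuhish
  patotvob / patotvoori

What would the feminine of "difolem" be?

diunfolem

teplosuh and nozuhzub both have last vowel 'u' yet inflect differently (teplosuhish, nozuhzuori), so the last vowel is not what conditions the rule; the final letter is.
"difolem" ends in -m. The one such stem in the data (kowgam → kounwgam) inserts -un- after the first vowel (as does zumutzen), so the same rule applies.
So difolem → diunfolem.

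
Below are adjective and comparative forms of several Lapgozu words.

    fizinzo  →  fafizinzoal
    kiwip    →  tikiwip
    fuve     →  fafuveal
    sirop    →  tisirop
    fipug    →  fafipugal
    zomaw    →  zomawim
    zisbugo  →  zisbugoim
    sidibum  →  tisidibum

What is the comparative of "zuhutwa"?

zuhutwaim

zisbugo and fizinzo both end in -o yet inflect differently (zisbugoim, fafizinzoal), so the final letter is not what conditions the rule; the first letter is.
"zuhutwa" begins with z-. The stems beginning with z- (zomaw → zomawim, zisbugo → zisbugoim) add -im.
The other patterns: stems beginning with f- add fa- … -al around the stem; stems beginning with k- or s- add the prefix ti-.
So zuhutwa → zuhutwaim.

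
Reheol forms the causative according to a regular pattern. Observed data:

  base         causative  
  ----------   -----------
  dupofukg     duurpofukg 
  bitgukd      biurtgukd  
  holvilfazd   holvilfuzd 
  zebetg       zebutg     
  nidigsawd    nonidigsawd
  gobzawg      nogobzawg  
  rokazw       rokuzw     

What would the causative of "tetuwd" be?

notetuwd

nidigsawd and bitgukd both end in -d yet inflect differently (nonidigsawd, biurtgukd), so the final letter is not what conditions the rule; the second-to-last letter is.
"tetuwd" has second-to-last letter 'w'. The stems whose second-to-last letter is 'w' (nidigsawd → nonidigsawd, gobzawg → nogobzawg) add the prefix no-.
The other patterns: stems whose second-to-last letter is 'k' insert -ur- after the first vowel; stems whose second-to-last letter is 't' or 'z' change the last vowel to 'u'.
So tetuwd → notetuwd.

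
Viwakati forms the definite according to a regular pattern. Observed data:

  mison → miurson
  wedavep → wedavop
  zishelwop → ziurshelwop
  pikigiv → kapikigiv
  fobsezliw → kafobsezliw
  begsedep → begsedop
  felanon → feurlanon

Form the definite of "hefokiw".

kahefokiw

zishelwop and wedavep both end in -p yet inflect differently (ziurshelwop, wedavop), so the final letter is not what conditions the rule; the last vowel is.
"hefokiw" has last vowel 'i'. The stems whose last vowel is 'i' (pikigiv → kapikigiv, fobsezliw → kafobsezliw) add the prefix ka-.
The other patterns: stems whose last vowel is 'o' insert -ur- after the first vowel; stems whose last vowel is 'e' change the last vowel to 'o'.
So hefokiw → kahefokiw.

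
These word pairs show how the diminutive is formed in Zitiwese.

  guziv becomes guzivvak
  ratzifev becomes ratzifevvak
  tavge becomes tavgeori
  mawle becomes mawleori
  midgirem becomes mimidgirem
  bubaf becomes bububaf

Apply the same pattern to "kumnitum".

kukumnitum

ratzifev and tavge both have last vowel 'e' yet inflect differently (ratzifevvak, tavgeori), so the last vowel is not what conditions the rule; the final letter is.
"kumnitum" ends in -m. The one such stem in the data (midgirem → mimidgirem) repeats the first consonant+vowel as a prefix (as does bubaf), so the same rule applies.
The other patterns: stems ending in -v double the final consonant and add -ak; stems ending in -e add -ori.
So kumnitum → kukumnitum.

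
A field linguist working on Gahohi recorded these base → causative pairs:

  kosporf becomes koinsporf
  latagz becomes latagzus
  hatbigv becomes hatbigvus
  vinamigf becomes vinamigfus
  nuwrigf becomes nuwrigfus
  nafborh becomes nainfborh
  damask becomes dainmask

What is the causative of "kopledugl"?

kopleduglus

"kopledugl" has second-to-last letter 'g'. The stems whose second-to-last letter is 'g' (hatbigv → hatbigvus, nuwrigf → nuwrigfus, vinamigf → vinamigfus) add -us.
The other pattern: stems whose second-to-last letter is 'r' or 's' insert -in- after the first vowel.
So kopledugl → kopleduglus.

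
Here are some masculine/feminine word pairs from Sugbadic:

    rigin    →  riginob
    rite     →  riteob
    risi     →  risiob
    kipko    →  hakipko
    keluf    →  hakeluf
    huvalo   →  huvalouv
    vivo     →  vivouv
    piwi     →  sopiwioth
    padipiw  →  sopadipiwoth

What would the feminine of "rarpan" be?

kipko and huvalo both end in -o yet inflect differently (hakipko, huvalouv), so the final letter is not what conditions the rule; the first letter is.
"rarpan" begins with r-. The stems beginning with r- (rigin → riginob, rite → riteob, risi → risiob) add -ob.
The other patterns: stems beginning with k- add the prefix ha-; stems beginning with h- or v- add -uv; stems beginning with p- add so- … -oth around the stem.
So rarpan → rarpanob.

rarpanob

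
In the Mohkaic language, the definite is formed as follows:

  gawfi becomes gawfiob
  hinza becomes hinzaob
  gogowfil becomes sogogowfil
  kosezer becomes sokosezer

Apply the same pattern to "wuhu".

gawfi and gogowfil both have last vowel 'i' yet inflect differently (gawfiob, sogogowfil), so the last vowel is not what conditions the rule; whether the stem ends in a vowel or a consonant is.
"wuhu" ends in a vowel. The stems ending in a vowel (gawfi → gawfiob, hinza → hinzaob) add -ob.
The other pattern: stems ending in a consonant add the prefix so-.
So wuhu → wuhuob.

wuhuob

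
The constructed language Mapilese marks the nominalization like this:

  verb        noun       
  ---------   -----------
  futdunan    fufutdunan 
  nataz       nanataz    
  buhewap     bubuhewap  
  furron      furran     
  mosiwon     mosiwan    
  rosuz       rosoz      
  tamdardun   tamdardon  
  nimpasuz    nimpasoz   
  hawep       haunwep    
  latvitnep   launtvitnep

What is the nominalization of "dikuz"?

dikoz

futdunan and furron both end in -n yet inflect differently (fufutdunan, furran), so the final letter is not what conditions the rule; the last vowel is.
"dikuz" has last vowel 'u'. The stems whose last vowel is 'u' (rosuz → rosoz, tamdardun → tamdardon, nimpasuz → nimpasoz) change the last vowel to 'o'.
So dikuz → dikoz.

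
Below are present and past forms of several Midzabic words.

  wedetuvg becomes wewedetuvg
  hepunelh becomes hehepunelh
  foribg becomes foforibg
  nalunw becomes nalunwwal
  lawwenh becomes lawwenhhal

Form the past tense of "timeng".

timenggal

lawwenh and hepunelh both end in -h yet inflect differently (lawwenhhal, hehepunelh), so the final letter is not what conditions the rule; the second-to-last letter is.
"timeng" has second-to-last letter 'n'. The stems whose second-to-last letter is 'n' (lawwenh → lawwenhhal, nalunw → nalunwwal) double the final consonant and add -al.
The other pattern: stems whose second-to-last letter is 'b', 'l' or 'v' repeat the first consonant+vowel as a prefix.
So timeng → timenggal.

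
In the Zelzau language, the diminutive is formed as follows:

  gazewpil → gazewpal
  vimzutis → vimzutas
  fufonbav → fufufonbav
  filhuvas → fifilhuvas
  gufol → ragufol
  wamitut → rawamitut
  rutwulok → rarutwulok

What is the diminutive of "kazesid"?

"kazesid" has last vowel 'i'. The stems whose last vowel is 'i' (gazewpil → gazewpal, vimzutis → vimzutas) change the last vowel to 'a'.
The other patterns: stems whose last vowel is 'a' repeat the first consonant+vowel as a prefix; stems whose last vowel is 'o' or 'u' add the prefix ra-.
So kazesid → kazesad.

kazesad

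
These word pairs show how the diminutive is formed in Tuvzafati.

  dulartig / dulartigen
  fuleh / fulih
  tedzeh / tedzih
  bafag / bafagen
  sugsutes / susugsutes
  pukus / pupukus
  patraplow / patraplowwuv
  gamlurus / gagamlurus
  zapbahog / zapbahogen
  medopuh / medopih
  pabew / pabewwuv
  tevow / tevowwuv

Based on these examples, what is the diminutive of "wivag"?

"wivag" ends in -g. The stems ending in -g (zapbahog → zapbahogen, bafag → bafagen, dulartig → dulartigen) add -en.
The other patterns: stems ending in -h change the last vowel to 'i'; stems ending in -w double the final consonant and add -uv; stems ending in -s repeat the first consonant+vowel as a prefix.
So wivag → wivagen.

wivagen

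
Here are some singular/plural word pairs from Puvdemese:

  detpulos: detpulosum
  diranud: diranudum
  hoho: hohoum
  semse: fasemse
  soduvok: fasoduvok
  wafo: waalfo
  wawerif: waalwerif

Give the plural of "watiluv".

hoho and wafo both end in -o yet inflect differently (hohoum, waalfo), so the final letter is not what conditions the rule; the first letter is.
"watiluv" begins with w-. The stems beginning with w- (wafo → waalfo, wawerif → waalwerif) insert -al- after the first vowel.
The other patterns: stems beginning with d- or h- add -um; stems beginning with s- add the prefix fa-.
So watiluv → waaltiluv.

waaltiluv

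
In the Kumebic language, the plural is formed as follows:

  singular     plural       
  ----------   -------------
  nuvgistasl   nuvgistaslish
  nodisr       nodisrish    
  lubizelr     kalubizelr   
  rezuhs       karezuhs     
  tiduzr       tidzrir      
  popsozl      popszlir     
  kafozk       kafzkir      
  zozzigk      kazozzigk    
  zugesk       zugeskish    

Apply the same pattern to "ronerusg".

"ronerusg" has second-to-last letter 's'. The stems whose second-to-last letter is 's' (nodisr → nodisrish, zugesk → zugeskish, nuvgistasl → nuvgistaslish) add -ish.
The other patterns: stems whose second-to-last letter is 'z' delete the last vowel and add -ir; stems whose second-to-last letter is 'g', 'h' or 'l' add the prefix ka-.
So ronerusg → ronerusgish.

ronerusgish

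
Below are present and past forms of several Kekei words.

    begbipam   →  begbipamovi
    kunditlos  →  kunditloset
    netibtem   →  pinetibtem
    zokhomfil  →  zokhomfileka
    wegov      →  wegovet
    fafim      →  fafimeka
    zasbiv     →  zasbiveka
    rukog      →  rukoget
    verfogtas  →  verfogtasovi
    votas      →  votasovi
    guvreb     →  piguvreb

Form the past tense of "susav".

susavovi

kunditlos and votas both end in -s yet inflect differently (kunditloset, votasovi), so the final letter is not what conditions the rule; the last vowel is.
"susav" has last vowel 'a'. The stems whose last vowel is 'a' (votas → votasovi, begbipam → begbipamovi, verfogtas → verfogtasovi) add -ovi.
So susav → susavovi.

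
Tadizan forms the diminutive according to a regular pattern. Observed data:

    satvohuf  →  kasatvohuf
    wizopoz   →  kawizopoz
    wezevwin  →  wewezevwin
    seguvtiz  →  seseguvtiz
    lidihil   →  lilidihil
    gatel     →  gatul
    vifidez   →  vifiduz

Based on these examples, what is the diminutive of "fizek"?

fizuk

wizopoz and seguvtiz both end in -z yet inflect differently (kawizopoz, seseguvtiz), so the final letter is not what conditions the rule; the last vowel is.
"fizek" has last vowel 'e'. The stems whose last vowel is 'e' (gatel → gatul, vifidez → vifiduz) change the last vowel to 'u'.
The other patterns: stems whose last vowel is 'o' or 'u' add the prefix ka-; stems whose last vowel is 'i' repeat the first consonant+vowel as a prefix.
So fizek → fizuk.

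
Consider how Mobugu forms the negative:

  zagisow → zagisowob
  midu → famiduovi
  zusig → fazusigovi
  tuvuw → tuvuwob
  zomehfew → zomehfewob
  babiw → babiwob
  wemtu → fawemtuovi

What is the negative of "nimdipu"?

tuvuw and midu both have last vowel 'u' yet inflect differently (tuvuwob, famiduovi), so the last vowel is not what conditions the rule; the final letter is.
"nimdipu" ends in -u. The stems ending in -u (midu → famiduovi, wemtu → fawemtuovi) add fa- … -ovi around the stem.
The other pattern: stems ending in -w add -ob.
So nimdipu → fanimdipuovi.

fanimdipuovi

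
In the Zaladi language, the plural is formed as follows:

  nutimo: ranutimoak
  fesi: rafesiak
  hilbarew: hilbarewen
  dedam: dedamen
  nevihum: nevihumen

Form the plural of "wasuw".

wasuwen

"wasuw" ends in a consonant. The stems ending in a consonant (hilbarew → hilbarewen, dedam → dedamen, nevihum → nevihumen) add -en.
So wasuw → wasuwen.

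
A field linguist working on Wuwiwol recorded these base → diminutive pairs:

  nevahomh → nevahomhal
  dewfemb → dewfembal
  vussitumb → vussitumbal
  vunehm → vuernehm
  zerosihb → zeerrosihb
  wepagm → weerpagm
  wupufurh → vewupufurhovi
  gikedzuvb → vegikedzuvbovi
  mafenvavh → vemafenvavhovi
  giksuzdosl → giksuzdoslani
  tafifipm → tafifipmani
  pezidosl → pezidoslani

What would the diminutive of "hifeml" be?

"hifeml" has second-to-last letter 'm'. The stems whose second-to-last letter is 'm' (nevahomh → nevahomhal, dewfemb → dewfembal, vussitumb → vussitumbal) add -al.
So hifeml → hifemlal.

hifemlal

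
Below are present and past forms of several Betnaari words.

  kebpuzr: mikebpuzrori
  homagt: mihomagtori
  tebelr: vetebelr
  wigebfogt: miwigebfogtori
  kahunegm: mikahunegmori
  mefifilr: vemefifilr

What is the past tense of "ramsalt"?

veramsalt

mefifilr and kebpuzr both end in -r yet inflect differently (vemefifilr, mikebpuzrori), so the final letter is not what conditions the rule; the second-to-last letter is.
"ramsalt" has second-to-last letter 'l'. The stems whose second-to-last letter is 'l' (mefifilr → vemefifilr, tebelr → vetebelr) add the prefix ve-.
So ramsalt → veramsalt.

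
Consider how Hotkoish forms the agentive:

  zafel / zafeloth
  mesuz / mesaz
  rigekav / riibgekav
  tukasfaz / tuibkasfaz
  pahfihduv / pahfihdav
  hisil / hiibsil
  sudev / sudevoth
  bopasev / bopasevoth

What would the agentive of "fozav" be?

bopasev and pahfihduv both end in -v yet inflect differently (bopasevoth, pahfihdav), so the final letter is not what conditions the rule; the last vowel is.
"fozav" has last vowel 'a'. The stems whose last vowel is 'a' (rigekav → riibgekav, tukasfaz → tuibkasfaz) insert -ib- after the first vowel.
The other patterns: stems whose last vowel is 'e' add -oth; stems whose last vowel is 'u' change the last vowel to 'a'.
So fozav → foibzav.

foibzav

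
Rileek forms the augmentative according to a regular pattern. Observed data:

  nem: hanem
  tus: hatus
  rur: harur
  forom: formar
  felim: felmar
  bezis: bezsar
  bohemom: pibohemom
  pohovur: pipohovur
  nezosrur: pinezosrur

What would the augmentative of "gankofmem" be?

pigankofmem

nem and forom both end in -m yet inflect differently (hanem, formar), so the final letter is not what conditions the rule; the number of vowels is.
"gankofmem" has 3 vowels. The stems with 3 vowels (bohemom → pibohemom, pohovur → pipohovur, nezosrur → pinezosrur) add the prefix pi-.
The other patterns: stems with 1 vowel add the prefix ha-; stems with 2 vowels delete the last vowel and add -ar.
So gankofmem → pigankofmem.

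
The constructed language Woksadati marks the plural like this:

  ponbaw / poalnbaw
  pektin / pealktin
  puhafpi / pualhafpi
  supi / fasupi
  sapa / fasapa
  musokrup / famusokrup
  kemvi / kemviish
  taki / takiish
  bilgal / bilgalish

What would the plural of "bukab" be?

bukabish

"bukab" begins with b-. The one such stem in the data (bilgal → bilgalish) adds -ish, so the same rule applies.
The other patterns: stems beginning with p- insert -al- after the first vowel; stems beginning with m- or s- add the prefix fa-.
So bukab → bukabish.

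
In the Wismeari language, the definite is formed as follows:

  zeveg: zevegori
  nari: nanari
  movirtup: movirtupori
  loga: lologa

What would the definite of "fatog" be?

fatogori

zeveg and loga both have 2 vowels yet inflect differently (zevegori, lologa), so the number of vowels is not what conditions the rule; whether the stem ends in a vowel or a consonant is.
"fatog" ends in a consonant. The stems ending in a consonant (zeveg → zevegori, movirtup → movirtupori) add -ori.
So fatog → fatogori.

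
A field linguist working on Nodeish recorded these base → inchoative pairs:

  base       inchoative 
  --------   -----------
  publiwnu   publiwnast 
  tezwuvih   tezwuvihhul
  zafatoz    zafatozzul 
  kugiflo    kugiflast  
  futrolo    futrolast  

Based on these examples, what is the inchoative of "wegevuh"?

futrolo and zafatoz both have last vowel 'o' yet inflect differently (futrolast, zafatozzul), so the last vowel is not what conditions the rule; whether the stem ends in a vowel or a consonant is.
"wegevuh" ends in a consonant. The stems ending in a consonant (zafatoz → zafatozzul, tezwuvih → tezwuvihhul) double the final consonant and add -ul.
The other pattern: stems ending in a vowel drop the final letter and add -ast.
So wegevuh → wegevuhhul.

wegevuhhul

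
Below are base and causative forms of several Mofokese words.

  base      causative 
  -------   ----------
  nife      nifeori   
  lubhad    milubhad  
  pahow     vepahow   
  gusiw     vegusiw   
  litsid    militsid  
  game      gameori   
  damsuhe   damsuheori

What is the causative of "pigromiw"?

litsid and gusiw both have last vowel 'i' yet inflect differently (militsid, vegusiw), so the last vowel is not what conditions the rule; the final letter is.
"pigromiw" ends in -w. The stems ending in -w (gusiw → vegusiw, pahow → vepahow) add the prefix ve-.
The other patterns: stems ending in -e add -ori; stems ending in -d add the prefix mi-.
So pigromiw → vepigromiw.

vepigromiw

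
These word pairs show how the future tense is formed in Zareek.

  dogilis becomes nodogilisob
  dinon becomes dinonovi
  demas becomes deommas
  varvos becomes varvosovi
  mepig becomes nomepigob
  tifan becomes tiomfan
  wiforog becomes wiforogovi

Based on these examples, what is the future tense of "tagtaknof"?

tagtaknofovi

varvos and dogilis both end in -s yet inflect differently (varvosovi, nodogilisob), so the final letter is not what conditions the rule; the last vowel is.
"tagtaknof" has last vowel 'o'. The stems whose last vowel is 'o' (wiforog → wiforogovi, dinon → dinonovi, varvos → varvosovi) add -ovi.
So tagtaknof → tagtaknofovi.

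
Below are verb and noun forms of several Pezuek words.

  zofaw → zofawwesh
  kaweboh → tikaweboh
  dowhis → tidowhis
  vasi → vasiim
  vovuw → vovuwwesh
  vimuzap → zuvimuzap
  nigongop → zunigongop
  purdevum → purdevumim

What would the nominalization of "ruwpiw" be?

"ruwpiw" ends in -w. The stems ending in -w (vovuw → vovuwwesh, zofaw → zofawwesh) double the final consonant and add -esh.
The other patterns: stems ending in -p add the prefix zu-; stems ending in -h or -s add the prefix ti-; stems ending in -i or -m add -im.
So ruwpiw → ruwpiwwesh.

ruwpiwwesh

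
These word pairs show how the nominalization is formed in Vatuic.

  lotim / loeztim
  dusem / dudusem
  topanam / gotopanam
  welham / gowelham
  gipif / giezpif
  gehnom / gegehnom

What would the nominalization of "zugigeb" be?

zuzugigeb

gehnom and welham both end in -m yet inflect differently (gegehnom, gowelham), so the final letter is not what conditions the rule; the last vowel is.
"zugigeb" has last vowel 'e'. The one such stem in the data (dusem → dudusem) repeats the first consonant+vowel as a prefix (as does gehnom), so the same rule applies.
The other patterns: stems whose last vowel is 'a' add the prefix go-; stems whose last vowel is 'i' insert -ez- after the first vowel.
So zugigeb → zuzugigeb.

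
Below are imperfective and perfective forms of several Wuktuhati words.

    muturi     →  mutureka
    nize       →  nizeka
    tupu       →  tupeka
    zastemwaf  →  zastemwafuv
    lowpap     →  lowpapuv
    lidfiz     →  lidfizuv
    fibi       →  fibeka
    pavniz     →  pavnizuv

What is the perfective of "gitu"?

giteka

pavniz and fibi both have last vowel 'i' yet inflect differently (pavnizuv, fibeka), so the last vowel is not what conditions the rule; whether the stem ends in a vowel or a consonant is.
"gitu" ends in a vowel. The stems ending in a vowel (nize → nizeka, fibi → fibeka, muturi → mutureka) drop the final letter and add -eka.
So gitu → giteka.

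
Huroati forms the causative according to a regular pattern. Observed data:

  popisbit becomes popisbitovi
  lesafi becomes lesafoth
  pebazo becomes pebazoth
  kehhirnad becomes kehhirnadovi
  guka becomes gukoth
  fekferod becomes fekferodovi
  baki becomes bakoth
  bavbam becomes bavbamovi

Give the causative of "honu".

honoth

"honu" ends in a vowel. The stems ending in a vowel (baki → bakoth, lesafi → lesafoth, guka → gukoth) drop the final letter and add -oth.
So honu → honoth.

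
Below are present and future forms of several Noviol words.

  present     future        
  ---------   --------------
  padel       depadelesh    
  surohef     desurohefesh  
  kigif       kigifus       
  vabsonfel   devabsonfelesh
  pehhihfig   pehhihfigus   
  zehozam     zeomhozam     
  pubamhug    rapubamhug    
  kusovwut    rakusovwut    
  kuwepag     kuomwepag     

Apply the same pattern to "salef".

desalefesh

"salef" has last vowel 'e'. The stems whose last vowel is 'e' (surohef → desurohefesh, padel → depadelesh, vabsonfel → devabsonfelesh) add de- … -esh around the stem.
The other patterns: stems whose last vowel is 'i' add -us; stems whose last vowel is 'a' insert -om- after the first vowel; stems whose last vowel is 'u' add the prefix ra-.
So salef → desalefesh.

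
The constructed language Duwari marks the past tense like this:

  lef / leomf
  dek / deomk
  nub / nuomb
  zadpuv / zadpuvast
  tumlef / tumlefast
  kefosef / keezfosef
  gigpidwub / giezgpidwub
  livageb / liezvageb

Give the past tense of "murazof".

lef and tumlef both end in -f yet inflect differently (leomf, tumlefast), so the final letter is not what conditions the rule; the number of vowels is.
"murazof" has 3 vowels. The stems with 3 vowels (kefosef → keezfosef, gigpidwub → giezgpidwub, livageb → liezvageb) insert -ez- after the first vowel.
So murazof → muezrazof.

muezrazof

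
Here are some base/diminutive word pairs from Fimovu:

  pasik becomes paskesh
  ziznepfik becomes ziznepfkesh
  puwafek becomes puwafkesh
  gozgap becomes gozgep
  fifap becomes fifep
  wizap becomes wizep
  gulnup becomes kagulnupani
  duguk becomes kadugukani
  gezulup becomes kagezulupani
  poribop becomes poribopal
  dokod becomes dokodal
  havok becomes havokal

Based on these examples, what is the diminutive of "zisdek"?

zisdkesh

"zisdek" has last vowel 'e'. The one such stem in the data (puwafek → puwafkesh) deletes the last vowel and adds -esh (as do pasik, ziznepfik), so the same rule applies.
So zisdek → zisdkesh.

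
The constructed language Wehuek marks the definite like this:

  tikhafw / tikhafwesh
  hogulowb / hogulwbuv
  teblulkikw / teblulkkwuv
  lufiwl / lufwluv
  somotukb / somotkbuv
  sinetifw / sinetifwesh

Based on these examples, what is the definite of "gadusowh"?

"gadusowh" has second-to-last letter 'w'. The stems whose second-to-last letter is 'w' (lufiwl → lufwluv, hogulowb → hogulwbuv) delete the last vowel and add -uv.
The other pattern: stems whose second-to-last letter is 'f' add -esh.
So gadusowh → gaduswhuv.

gaduswhuv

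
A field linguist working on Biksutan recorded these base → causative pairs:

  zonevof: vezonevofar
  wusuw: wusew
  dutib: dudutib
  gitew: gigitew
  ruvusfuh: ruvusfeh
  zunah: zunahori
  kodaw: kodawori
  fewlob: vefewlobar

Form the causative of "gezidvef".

gegezidvef

fewlob and dutib both end in -b yet inflect differently (vefewlobar, dudutib), so the final letter is not what conditions the rule; the last vowel is.
"gezidvef" has last vowel 'e'. The one such stem in the data (gitew → gigitew) repeats the first consonant+vowel as a prefix (as does dutib), so the same rule applies.
The other patterns: stems whose last vowel is 'o' add ve- … -ar around the stem; stems whose last vowel is 'a' add -ori; stems whose last vowel is 'u' change the last vowel to 'e'.
So gezidvef → gegezidvef.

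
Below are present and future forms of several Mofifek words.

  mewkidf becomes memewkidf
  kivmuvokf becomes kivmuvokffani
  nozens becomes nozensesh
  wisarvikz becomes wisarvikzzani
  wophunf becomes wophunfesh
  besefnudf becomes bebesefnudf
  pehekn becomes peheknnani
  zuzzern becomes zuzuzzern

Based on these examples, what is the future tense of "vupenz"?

wophunf and mewkidf both end in -f yet inflect differently (wophunfesh, memewkidf), so the final letter is not what conditions the rule; the second-to-last letter is.
"vupenz" has second-to-last letter 'n'. The stems whose second-to-last letter is 'n' (nozens → nozensesh, wophunf → wophunfesh) add -esh.
So vupenz → vupenzesh.

vupenzesh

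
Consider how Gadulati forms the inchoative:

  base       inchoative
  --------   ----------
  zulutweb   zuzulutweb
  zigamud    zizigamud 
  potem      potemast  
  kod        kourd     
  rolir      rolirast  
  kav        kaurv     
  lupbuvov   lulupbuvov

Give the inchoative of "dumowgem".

dudumowgem

kod and zigamud both end in -d yet inflect differently (kourd, zizigamud), so the final letter is not what conditions the rule; the number of vowels is.
"dumowgem" has 3 vowels. The stems with 3 vowels (zigamud → zizigamud, lupbuvov → lulupbuvov, zulutweb → zuzulutweb) repeat the first consonant+vowel as a prefix.
So dumowgem → dudumowgem.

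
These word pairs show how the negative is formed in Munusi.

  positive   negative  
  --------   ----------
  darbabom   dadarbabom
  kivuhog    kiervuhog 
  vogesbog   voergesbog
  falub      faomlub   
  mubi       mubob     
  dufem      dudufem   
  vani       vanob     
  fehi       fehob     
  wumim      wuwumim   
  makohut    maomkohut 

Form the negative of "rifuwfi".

rifuwfob

wumim and vani both have last vowel 'i' yet inflect differently (wuwumim, vanob), so the last vowel is not what conditions the rule; the final letter is.
"rifuwfi" ends in -i. The stems ending in -i (vani → vanob, mubi → mubob, fehi → fehob) drop the final letter and add -ob.
The other patterns: stems ending in -m repeat the first consonant+vowel as a prefix; stems ending in -g insert -er- after the first vowel; stems ending in -b or -t insert -om- after the first vowel.
So rifuwfi → rifuwfob.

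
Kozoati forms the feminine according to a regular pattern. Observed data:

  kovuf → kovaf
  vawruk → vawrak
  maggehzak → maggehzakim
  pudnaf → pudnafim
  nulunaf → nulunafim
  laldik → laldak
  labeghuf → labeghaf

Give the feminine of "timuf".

maggehzak and laldik both end in -k yet inflect differently (maggehzakim, laldak), so the final letter is not what conditions the rule; the last vowel is.
"timuf" has last vowel 'u'. The stems whose last vowel is 'u' (labeghuf → labeghaf, vawruk → vawrak, kovuf → kovaf) change the last vowel to 'a'.
The other pattern: stems whose last vowel is 'a' add -im.
So timuf → timaf.

timaf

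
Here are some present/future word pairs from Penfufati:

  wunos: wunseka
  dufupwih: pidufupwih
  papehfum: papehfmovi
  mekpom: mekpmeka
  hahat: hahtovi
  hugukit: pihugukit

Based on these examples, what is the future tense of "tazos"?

tazseka

mekpom and papehfum both end in -m yet inflect differently (mekpmeka, papehfmovi), so the final letter is not what conditions the rule; the last vowel is.
"tazos" has last vowel 'o'. The stems whose last vowel is 'o' (mekpom → mekpmeka, wunos → wunseka) delete the last vowel and add -eka.
So tazos → tazseka.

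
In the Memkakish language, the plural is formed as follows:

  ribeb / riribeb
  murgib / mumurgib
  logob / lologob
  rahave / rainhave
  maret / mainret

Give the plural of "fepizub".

fefepizub

ribeb and rahave both have last vowel 'e' yet inflect differently (riribeb, rainhave), so the last vowel is not what conditions the rule; the final letter is.
"fepizub" ends in -b. The stems ending in -b (ribeb → riribeb, murgib → mumurgib, logob → lologob) repeat the first consonant+vowel as a prefix.
So fepizub → fefepizub.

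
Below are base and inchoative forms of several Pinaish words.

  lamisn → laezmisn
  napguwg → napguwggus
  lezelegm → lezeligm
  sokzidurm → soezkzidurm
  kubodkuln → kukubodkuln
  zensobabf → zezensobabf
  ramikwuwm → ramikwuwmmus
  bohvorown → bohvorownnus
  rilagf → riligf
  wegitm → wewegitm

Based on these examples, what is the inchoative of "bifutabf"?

bibifutabf

lezelegm and ramikwuwm both end in -m yet inflect differently (lezeligm, ramikwuwmmus), so the final letter is not what conditions the rule; the second-to-last letter is.
"bifutabf" has second-to-last letter 'b'. The one such stem in the data (zensobabf → zezensobabf) repeats the first consonant+vowel as a prefix (as do kubodkuln, wegitm), so the same rule applies.
The other patterns: stems whose second-to-last letter is 'g' change the last vowel to 'i'; stems whose second-to-last letter is 'w' double the final consonant and add -us; stems whose second-to-last letter is 'r' or 's' insert -ez- after the first vowel.
So bifutabf → bibifutabf.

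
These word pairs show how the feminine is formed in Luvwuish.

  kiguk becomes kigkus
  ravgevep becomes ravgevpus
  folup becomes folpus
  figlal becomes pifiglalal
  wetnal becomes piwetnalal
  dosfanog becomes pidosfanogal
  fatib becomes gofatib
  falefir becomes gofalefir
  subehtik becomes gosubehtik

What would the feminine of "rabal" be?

pirabalal

"rabal" has last vowel 'a'. The stems whose last vowel is 'a' (figlal → pifiglalal, wetnal → piwetnalal) add pi- … -al around the stem.
So rabal → pirabalal.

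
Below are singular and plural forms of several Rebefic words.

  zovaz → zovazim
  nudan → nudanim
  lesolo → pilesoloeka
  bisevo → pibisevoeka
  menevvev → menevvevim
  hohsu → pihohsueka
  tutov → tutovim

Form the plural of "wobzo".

"wobzo" ends in a vowel. The stems ending in a vowel (lesolo → pilesoloeka, hohsu → pihohsueka, bisevo → pibisevoeka) add pi- … -eka around the stem.
So wobzo → piwobzoeka.

piwobzoeka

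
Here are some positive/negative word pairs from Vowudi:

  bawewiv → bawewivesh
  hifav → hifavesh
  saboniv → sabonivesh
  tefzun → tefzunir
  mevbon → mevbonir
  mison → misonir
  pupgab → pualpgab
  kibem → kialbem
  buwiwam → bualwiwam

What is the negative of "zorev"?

hifav and pupgab both have last vowel 'a' yet inflect differently (hifavesh, pualpgab), so the last vowel is not what conditions the rule; the final letter is.
"zorev" ends in -v. The stems ending in -v (bawewiv → bawewivesh, hifav → hifavesh, saboniv → sabonivesh) add -esh.
The other patterns: stems ending in -n add -ir; stems ending in -b or -m insert -al- after the first vowel.
So zorev → zorevesh.

zorevesh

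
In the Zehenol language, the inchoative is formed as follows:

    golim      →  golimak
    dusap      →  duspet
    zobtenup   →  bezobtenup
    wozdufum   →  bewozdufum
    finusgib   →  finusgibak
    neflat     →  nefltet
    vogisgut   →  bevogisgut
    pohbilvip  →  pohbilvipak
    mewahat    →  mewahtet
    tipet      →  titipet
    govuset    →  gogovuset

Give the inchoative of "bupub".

bebupub

vogisgut and neflat both end in -t yet inflect differently (bevogisgut, nefltet), so the final letter is not what conditions the rule; the last vowel is.
"bupub" has last vowel 'u'. The stems whose last vowel is 'u' (wozdufum → bewozdufum, zobtenup → bezobtenup, vogisgut → bevogisgut) add the prefix be-.
So bupub → bebupub.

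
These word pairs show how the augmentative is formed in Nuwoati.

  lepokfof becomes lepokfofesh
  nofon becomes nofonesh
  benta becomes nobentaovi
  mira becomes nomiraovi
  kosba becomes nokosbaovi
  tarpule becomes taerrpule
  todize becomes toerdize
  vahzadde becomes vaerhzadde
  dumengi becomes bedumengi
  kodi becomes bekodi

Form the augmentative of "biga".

nobigaovi

kosba and kodi both begin with k- yet inflect differently (nokosbaovi, bekodi), so the first letter is not what conditions the rule; the final letter is.
"biga" ends in -a. The stems ending in -a (benta → nobentaovi, mira → nomiraovi, kosba → nokosbaovi) add no- … -ovi around the stem.
So biga → nobigaovi.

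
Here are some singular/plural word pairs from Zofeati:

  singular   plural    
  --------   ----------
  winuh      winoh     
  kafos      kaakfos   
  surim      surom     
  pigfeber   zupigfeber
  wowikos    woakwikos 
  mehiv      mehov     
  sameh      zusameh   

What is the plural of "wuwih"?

wuwoh

"wuwih" has last vowel 'i'. The stems whose last vowel is 'i' (surim → surom, mehiv → mehov) change the last vowel to 'o'.
So wuwih → wuwoh.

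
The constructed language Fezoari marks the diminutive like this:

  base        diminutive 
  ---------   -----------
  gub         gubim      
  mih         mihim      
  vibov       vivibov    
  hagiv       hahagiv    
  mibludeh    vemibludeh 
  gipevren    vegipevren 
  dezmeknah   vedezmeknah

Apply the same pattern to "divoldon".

vedivoldon

mih and mibludeh both end in -h yet inflect differently (mihim, vemibludeh), so the final letter is not what conditions the rule; the number of vowels is.
"divoldon" has 3 vowels. The stems with 3 vowels (mibludeh → vemibludeh, gipevren → vegipevren, dezmeknah → vedezmeknah) add the prefix ve-.
The other patterns: stems with 1 vowel add -im; stems with 2 vowels repeat the first consonant+vowel as a prefix.
So divoldon → vedivoldon.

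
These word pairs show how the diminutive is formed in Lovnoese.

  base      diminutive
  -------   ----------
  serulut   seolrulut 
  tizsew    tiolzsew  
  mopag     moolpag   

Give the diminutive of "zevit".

zeolvit

Every pair shown (serulut → seolrulut, tizsew → tiolzsew, mopag → moolpag) follows the same rule: insert -ol- after the first vowel.
So zevit → zeolvit.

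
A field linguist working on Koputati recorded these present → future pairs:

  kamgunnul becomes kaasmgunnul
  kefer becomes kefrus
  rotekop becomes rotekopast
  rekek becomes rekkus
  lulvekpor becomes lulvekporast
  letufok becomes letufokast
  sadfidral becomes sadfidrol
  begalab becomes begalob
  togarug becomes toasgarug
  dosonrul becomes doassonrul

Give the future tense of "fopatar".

fopator

dosonrul and sadfidral both end in -l yet inflect differently (doassonrul, sadfidrol), so the final letter is not what conditions the rule; the last vowel is.
"fopatar" has last vowel 'a'. The stems whose last vowel is 'a' (sadfidral → sadfidrol, begalab → begalob) change the last vowel to 'o'.
So fopatar → fopator.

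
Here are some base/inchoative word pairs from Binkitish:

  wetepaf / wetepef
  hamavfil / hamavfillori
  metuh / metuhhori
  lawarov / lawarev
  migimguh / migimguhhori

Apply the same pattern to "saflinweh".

saflinwehhori

wetepaf and migimguh both have 3 vowels yet inflect differently (wetepef, migimguhhori), so the number of vowels is not what conditions the rule; the final letter is.
"saflinweh" ends in -h. The stems ending in -h (migimguh → migimguhhori, metuh → metuhhori) double the final consonant and add -ori.
The other pattern: stems ending in -f or -v change the last vowel to 'e'.
So saflinweh → saflinwehhori.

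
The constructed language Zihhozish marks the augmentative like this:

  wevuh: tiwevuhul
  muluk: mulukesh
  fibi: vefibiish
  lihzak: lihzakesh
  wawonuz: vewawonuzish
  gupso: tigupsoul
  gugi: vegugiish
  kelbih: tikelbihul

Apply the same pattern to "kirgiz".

vekirgizish

"kirgiz" ends in -z. The one such stem in the data (wawonuz → vewawonuzish) adds ve- … -ish around the stem, so the same rule applies.
So kirgiz → vekirgizish.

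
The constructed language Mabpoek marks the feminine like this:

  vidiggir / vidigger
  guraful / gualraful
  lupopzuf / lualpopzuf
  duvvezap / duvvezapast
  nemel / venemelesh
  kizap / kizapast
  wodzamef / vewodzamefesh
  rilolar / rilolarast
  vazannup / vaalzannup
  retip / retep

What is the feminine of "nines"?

veninesesh

"nines" has last vowel 'e'. The stems whose last vowel is 'e' (nemel → venemelesh, wodzamef → vewodzamefesh) add ve- … -esh around the stem.
So nines → veninesesh.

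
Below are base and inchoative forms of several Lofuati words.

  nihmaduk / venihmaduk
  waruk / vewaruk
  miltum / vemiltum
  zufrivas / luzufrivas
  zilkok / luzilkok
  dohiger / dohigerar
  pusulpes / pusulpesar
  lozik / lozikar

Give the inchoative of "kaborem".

nihmaduk and zilkok both end in -k yet inflect differently (venihmaduk, luzilkok), so the final letter is not what conditions the rule; the last vowel is.
"kaborem" has last vowel 'e'. The stems whose last vowel is 'e' (dohiger → dohigerar, pusulpes → pusulpesar) add -ar.
The other patterns: stems whose last vowel is 'u' add the prefix ve-; stems whose last vowel is 'a' or 'o' add the prefix lu-.
So kaborem → kaboremar.

kaboremar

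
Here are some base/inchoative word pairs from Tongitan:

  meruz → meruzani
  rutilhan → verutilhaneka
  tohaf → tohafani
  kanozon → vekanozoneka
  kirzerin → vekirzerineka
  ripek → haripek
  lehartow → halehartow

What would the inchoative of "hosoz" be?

kanozon and lehartow both have last vowel 'o' yet inflect differently (vekanozoneka, halehartow), so the last vowel is not what conditions the rule; the final letter is.
"hosoz" ends in -z. The one such stem in the data (meruz → meruzani) adds -ani, so the same rule applies.
So hosoz → hosozani.

hosozani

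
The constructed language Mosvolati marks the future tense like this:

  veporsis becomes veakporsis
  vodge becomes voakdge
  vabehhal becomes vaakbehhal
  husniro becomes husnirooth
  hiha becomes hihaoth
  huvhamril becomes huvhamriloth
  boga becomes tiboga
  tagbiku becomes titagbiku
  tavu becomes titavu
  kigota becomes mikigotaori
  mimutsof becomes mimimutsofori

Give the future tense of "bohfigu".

tibohfigu

vabehhal and huvhamril both end in -l yet inflect differently (vaakbehhal, huvhamriloth), so the final letter is not what conditions the rule; the first letter is.
"bohfigu" begins with b-. The one such stem in the data (boga → tiboga) adds the prefix ti-, so the same rule applies.
So bohfigu → tibohfigu.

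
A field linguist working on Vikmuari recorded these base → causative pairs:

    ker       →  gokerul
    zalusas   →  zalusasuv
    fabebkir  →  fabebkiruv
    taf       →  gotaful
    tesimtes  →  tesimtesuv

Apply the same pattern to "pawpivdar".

"pawpivdar" has 3 vowels. The stems with 3 vowels (tesimtes → tesimtesuv, fabebkir → fabebkiruv, zalusas → zalusasuv) add -uv.
The other pattern: stems with 1 vowel add go- … -ul around the stem.
So pawpivdar → pawpivdaruv.

pawpivdaruv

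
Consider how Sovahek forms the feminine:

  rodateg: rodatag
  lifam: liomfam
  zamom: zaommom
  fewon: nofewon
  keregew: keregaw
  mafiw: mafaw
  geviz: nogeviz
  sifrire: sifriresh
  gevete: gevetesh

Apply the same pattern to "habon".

nohabon

"habon" ends in -n. The one such stem in the data (fewon → nofewon) adds the prefix no-, so the same rule applies.
The other patterns: stems ending in -m insert -om- after the first vowel; stems ending in -e drop the final letter and add -esh; stems ending in -g or -w change the last vowel to 'a'.
So habon → nohabon.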